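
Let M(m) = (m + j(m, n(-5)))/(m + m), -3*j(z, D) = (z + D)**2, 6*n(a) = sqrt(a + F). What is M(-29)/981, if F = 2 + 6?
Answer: 11137/2048328 - sqrt(3)/17658 ≈ 0.0053390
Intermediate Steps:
F = 8
n(a) = sqrt(8 + a)/6 (n(a) = sqrt(a + 8)/6 = sqrt(8 + a)/6)
j(z, D) = -(D + z)**2/3 (j(z, D) = -(z + D)**2/3 = -(D + z)**2/3)
M(m) = (m - (m + sqrt(3)/6)**2/3)/(2*m) (M(m) = (m - (sqrt(8 - 5)/6 + m)**2/3)/(m + m) = (m - (sqrt(3)/6 + m)**2/3)/((2*m)) = (m - (m + sqrt(3)/6)**2/3)*(1/(2*m)) = (m - (m + sqrt(3)/6)**2/3)/(2*m))
M(-29)/981 = ((1/216)*(-(sqrt(3) + 6*(-29))**2 + 108*(-29))/(-29))/981 = ((1/216)*(-1/29)*(-(sqrt(3) - 174)**2 - 3132))*(1/981) = ((1/216)*(-1/29)*(-(-174 + sqrt(3))**2 - 3132))*(1/981) = ((1/216)*(-1/29)*(-3132 - (-174 + sqrt(3))**2))*(1/981) = (1/2 + (-174 + sqrt(3))**2/6264)*(1/981) = 1/1962 + (-174 + sqrt(3))**2/6144984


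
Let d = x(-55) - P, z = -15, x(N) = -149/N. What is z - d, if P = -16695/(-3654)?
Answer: -41917/3190 ≈ -13.140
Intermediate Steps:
P = 265/58 (P = -16695*(-1/3654) = 265/58 ≈ 4.5690)
d = -5933/3190 (d = -149/(-55) - 1*265/58 = -149*(-1/55) - 265/58 = 149/55 - 265/58 = -5933/3190 ≈ -1.8599)
z - d = -15 - 1*(-5933/3190) = -15 + 5933/3190 = -41917/3190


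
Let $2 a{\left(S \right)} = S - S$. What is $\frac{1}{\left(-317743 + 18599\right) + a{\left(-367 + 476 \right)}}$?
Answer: $- \frac{1}{299144} \approx -3.3429 \cdot 10^{-6}$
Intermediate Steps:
$a{\left(S \right)} = 0$ ($a{\left(S \right)} = \frac{S - S}{2} = \frac{1}{2} \cdot 0 = 0$)
$\frac{1}{\left(-317743 + 18599\right) + a{\left(-367 + 476 \right)}} = \frac{1}{\left(-317743 + 18599\right) + 0} = \frac{1}{-299144 + 0} = \frac{1}{-299144} = - \frac{1}{299144}$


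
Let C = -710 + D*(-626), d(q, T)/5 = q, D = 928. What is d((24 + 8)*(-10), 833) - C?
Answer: 580038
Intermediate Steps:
d(q, T) = 5*q
C = -581638 (C = -710 + 928*(-626) = -710 - 580928 = -581638)
d((24 + 8)*(-10), 833) - C = 5*((24 + 8)*(-10)) - 1*(-581638) = 5*(32*(-10)) + 581638 = 5*(-320) + 581638 = -1600 + 581638 = 580038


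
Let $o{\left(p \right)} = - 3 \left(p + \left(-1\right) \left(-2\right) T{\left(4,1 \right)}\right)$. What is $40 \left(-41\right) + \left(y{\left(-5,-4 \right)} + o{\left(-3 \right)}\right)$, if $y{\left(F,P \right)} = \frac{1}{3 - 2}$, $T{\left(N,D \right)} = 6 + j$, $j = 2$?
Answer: $-1678$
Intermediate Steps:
$T{\left(N,D \right)} = 8$ ($T{\left(N,D \right)} = 6 + 2 = 8$)
$o{\left(p \right)} = -48 - 3 p$ ($o{\left(p \right)} = - 3 \left(p + \left(-1\right) \left(-2\right) 8\right) = - 3 \left(p + 2 \cdot 8\right) = - 3 \left(p + 16\right) = - 3 \left(16 + p\right) = -48 - 3 p$)
$y{\left(F,P \right)} = 1$ ($y{\left(F,P \right)} = 1^{-1} = 1$)
$40 \left(-41\right) + \left(y{\left(-5,-4 \right)} + o{\left(-3 \right)}\right) = 40 \left(-41\right) + \left(1 - 39\right) = -1640 + \left(1 + \left(-48 + 9\right)\right) = -1640 + \left(1 - 39\right) = -1640 - 38 = -1678$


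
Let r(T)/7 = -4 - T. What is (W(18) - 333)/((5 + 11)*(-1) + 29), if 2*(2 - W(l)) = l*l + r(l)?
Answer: -32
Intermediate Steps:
r(T) = -28 - 7*T (r(T) = 7*(-4 - T) = -28 - 7*T)
W(l) = 16 - l²/2 + 7*l/2 (W(l) = 2 - (l*l + (-28 - 7*l))/2 = 2 - (l² + (-28 - 7*l))/2 = 2 - (-28 + l² - 7*l)/2 = 2 + (14 - l²/2 + 7*l/2) = 16 - l²/2 + 7*l/2)
(W(18) - 333)/((5 + 11)*(-1) + 29) = ((16 - ½*18² + (7/2)*18) - 333)/((5 + 11)*(-1) + 29) = ((16 - ½*324 + 63) - 333)/(16*(-1) + 29) = ((16 - 162 + 63) - 333)/(-16 + 29) = (-83 - 333)/13 = -416*1/13 = -32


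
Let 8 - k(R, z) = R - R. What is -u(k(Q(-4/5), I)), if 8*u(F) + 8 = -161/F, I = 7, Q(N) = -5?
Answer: 225/64 ≈ 3.5156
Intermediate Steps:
k(R, z) = 8 (k(R, z) = 8 - (R - R) = 8 - 1*0 = 8 + 0 = 8)
u(F) = -1 - 161/(8*F) (u(F) = -1 + (-161/F)/8 = -1 - 161/(8*F))
-u(k(Q(-4/5), I)) = -(-161/8 - 1*8)/8 = -(-161/8 - 8)/8 = -(-225)/(8*8) = -1*(-225/64) = 225/64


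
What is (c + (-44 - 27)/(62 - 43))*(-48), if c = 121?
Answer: -106944/19 ≈ -5628.6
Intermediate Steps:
(c + (-44 - 27)/(62 - 43))*(-48) = (121 + (-44 - 27)/(62 - 43))*(-48) = (121 - 71/19)*(-48) = (2228/19)*(-48) = -106944/19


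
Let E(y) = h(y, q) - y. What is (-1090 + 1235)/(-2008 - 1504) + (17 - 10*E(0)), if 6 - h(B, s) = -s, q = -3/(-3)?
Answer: -186281/3512 ≈ -53.041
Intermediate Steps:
q = 1 (q = -3*(-1/3) = 1)
h(B, s) = 6 + s (h(B, s) = 6 - (-1)*s = 6 + s)
E(y) = 7 - y (E(y) = (6 + 1) - y = 7 - y)
(-1090 + 1235)/(-2008 - 1504) + (17 - 10*E(0)) = (-1090 + 1235)/(-2008 - 1504) + (17 - 10*(7 - 1*0)) = 145/(-3512) + (17 - 10*(7 + 0)) = 145*(-1/3512) + (17 - 10*7) = -145/3512 + (17 - 70) = -145/3512 - 53 = -186281/3512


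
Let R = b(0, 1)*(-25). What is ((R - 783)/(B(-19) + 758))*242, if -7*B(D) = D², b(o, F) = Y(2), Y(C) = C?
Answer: -1411102/4945 ≈ -285.36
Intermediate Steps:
b(o, F) = 2
B(D) = -D²/7
R = -50 (R = 2*(-25) = -50)
((R - 783)/(B(-19) + 758))*242 = ((-50 - 783)/(-⅐*(-19)² + 758))*242 = -833/(-⅐*361 + 758)*242 = -833/(-361/7 + 758)*242 = -833/4945/7*242 = -833*7/4945*242 = -5831/4945*242 = -1411102/4945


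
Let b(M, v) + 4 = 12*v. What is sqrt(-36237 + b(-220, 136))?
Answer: I*sqrt(34609) ≈ 186.03*I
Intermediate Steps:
b(M, v) = -4 + 12*v
sqrt(-36237 + b(-220, 136)) = sqrt(-36237 + (-4 + 12*136)) = sqrt(-36237 + (-4 + 1632)) = sqrt(-36237 + 1628) = sqrt(-34609) = I*sqrt(34609)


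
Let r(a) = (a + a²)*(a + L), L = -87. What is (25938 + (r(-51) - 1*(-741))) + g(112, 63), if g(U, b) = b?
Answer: -325158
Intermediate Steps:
r(a) = (-87 + a)*(a + a²) (r(a) = (a + a²)*(a - 87) = (a + a²)*(-87 + a) = (-87 + a)*(a + a²))
(25938 + (r(-51) - 1*(-741))) + g(112, 63) = (25938 + (-51*(-87 + (-51)² - 86*(-51)) - 1*(-741))) + 63 = (25938 + (-51*(-87 + 2601 + 4386) + 741)) + 63 = (25938 + (-51*6900 + 741)) + 63 = (25938 + (-351900 + 741)) + 63 = (25938 - 351159) + 63 = -325221 + 63 = -325158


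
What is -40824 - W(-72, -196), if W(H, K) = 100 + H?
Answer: -40852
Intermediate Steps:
-40824 - W(-72, -196) = -40824 - (100 - 72) = -40824 - 1*28 = -40824 - 28 = -40852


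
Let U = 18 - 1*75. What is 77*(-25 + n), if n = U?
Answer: -6314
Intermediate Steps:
U = -57 (U = 18 - 75 = -57)
n = -57
77*(-25 + n) = 77*(-25 - 57) = 77*(-82) = -6314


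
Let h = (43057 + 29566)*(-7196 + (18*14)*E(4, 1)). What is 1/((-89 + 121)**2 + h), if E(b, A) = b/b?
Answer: -1/504293088 ≈ -1.9830e-9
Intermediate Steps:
E(b, A) = 1
h = -504294112 (h = (43057 + 29566)*(-7196 + (18*14)*1) = 72623*(-7196 + 252*1) = 72623*(-7196 + 252) = 72623*(-6944) = -504294112)
1/((-89 + 121)**2 + h) = 1/((-89 + 121)**2 - 504294112) = 1/(32**2 - 504294112) = 1/(1024 - 504294112) = 1/(-504293088) = -1/504293088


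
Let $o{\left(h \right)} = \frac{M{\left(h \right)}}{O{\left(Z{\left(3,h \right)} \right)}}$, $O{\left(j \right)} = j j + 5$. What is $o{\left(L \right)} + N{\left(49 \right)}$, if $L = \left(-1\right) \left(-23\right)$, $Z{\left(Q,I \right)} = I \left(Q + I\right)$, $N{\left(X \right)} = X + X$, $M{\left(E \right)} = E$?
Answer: $\frac{35045705}{357609} \approx 98.0$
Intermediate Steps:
$N{\left(X \right)} = 2 X$
$Z{\left(Q,I \right)} = I \left(I + Q\right)$
$L = 23$
$O{\left(j \right)} = 5 + j^{2}$ ($O{\left(j \right)} = j^{2} + 5 = 5 + j^{2}$)
$o{\left(h \right)} = \frac{h}{5 + h^{2} \left(3 + h\right)^{2}}$ ($o{\left(h \right)} = \frac{h}{5 + \left(h \left(h + 3\right)\right)^{2}} = \frac{h}{5 + \left(h \left(3 + h\right)\right)^{2}} = \frac{h}{5 + h^{2} \left(3 + h\right)^{2}}$)
$o{\left(L \right)} + N{\left(49 \right)} = \frac{23}{5 + 23^{2} \left(3 + 23\right)^{2}} + 2 \cdot 49 = \frac{23}{5 + 529 \cdot 26^{2}} + 98 = \frac{23}{5 + 529 \cdot 676} + 98 = \frac{23}{5 + 357604} + 98 = \frac{23}{357609} + 98 = \frac{35045705}{357609}$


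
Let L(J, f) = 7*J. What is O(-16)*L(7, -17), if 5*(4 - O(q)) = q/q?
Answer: 931/5 ≈ 186.20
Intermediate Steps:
O(q) = 19/5 (O(q) = 4 - q/(5*q) = 4 - ⅕*1 = 4 - ⅕ = 19/5)
O(-16)*L(7, -17) = 19*(7*7)/5 = (19/5)*49 = 931/5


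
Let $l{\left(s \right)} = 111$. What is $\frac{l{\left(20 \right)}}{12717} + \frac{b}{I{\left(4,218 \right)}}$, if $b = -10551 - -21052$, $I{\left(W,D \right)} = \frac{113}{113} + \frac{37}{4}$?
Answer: $\frac{178056473}{173799} \approx 1024.5$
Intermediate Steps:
$I{\left(W,D \right)} = \frac{41}{4}$ ($I{\left(W,D \right)} = 113 \cdot \frac{1}{113} + 37 \cdot \frac{1}{4} = 1 + \frac{37}{4} = \frac{41}{4}$)
$b = 10501$ ($b = -10551 + 21052 = 10501$)
$\frac{l{\left(20 \right)}}{12717} + \frac{b}{I{\left(4,218 \right)}} = \frac{111}{12717} + \frac{10501}{\frac{41}{4}} = 111 \cdot \frac{1}{12717} + 10501 \cdot \frac{4}{41} = \frac{37}{4239} + \frac{42004}{41} = \frac{178056473}{173799}$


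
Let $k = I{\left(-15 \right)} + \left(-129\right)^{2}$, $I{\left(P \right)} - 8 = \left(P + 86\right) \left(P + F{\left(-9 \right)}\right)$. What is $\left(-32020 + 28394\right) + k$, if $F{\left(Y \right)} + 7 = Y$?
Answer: $10822$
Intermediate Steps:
$F{\left(Y \right)} = -7 + Y$
$I{\left(P \right)} = 8 + \left(-16 + P\right) \left(86 + P\right)$ ($I{\left(P \right)} = 8 + \left(P + 86\right) \left(P - 16\right) = 8 + \left(86 + P\right) \left(P - 16\right) = 8 + \left(86 + P\right) \left(-16 + P\right) = 8 + \left(-16 + P\right) \left(86 + P\right)$)
$k = 14448$ ($k = \left(-1368 + \left(-15\right)^{2} + 70 \left(-15\right)\right) + \left(-129\right)^{2} = \left(-1368 + 225 - 1050\right) + 16641 = -2193 + 16641 = 14448$)
$\left(-32020 + 28394\right) + k = \left(-32020 + 28394\right) + 14448 = -3626 + 14448 = 10822$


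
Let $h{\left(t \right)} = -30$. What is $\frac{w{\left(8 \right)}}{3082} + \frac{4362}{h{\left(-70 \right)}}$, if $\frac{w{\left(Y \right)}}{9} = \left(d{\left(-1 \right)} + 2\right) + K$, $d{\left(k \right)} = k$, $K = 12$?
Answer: $- \frac{2240029}{15410} \approx -145.36$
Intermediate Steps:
$w{\left(Y \right)} = 117$ ($w{\left(Y \right)} = 9 \left(\left(-1 + 2\right) + 12\right) = 9 \left(1 + 12\right) = 9 \cdot 13 = 117$)
$\frac{w{\left(8 \right)}}{3082} + \frac{4362}{h{\left(-70 \right)}} = \frac{117}{3082} + \frac{4362}{-30} = 117 \cdot \frac{1}{3082} + 4362 \left(- \frac{1}{30}\right) = \frac{117}{3082} - \frac{727}{5} = - \frac{2240029}{15410}$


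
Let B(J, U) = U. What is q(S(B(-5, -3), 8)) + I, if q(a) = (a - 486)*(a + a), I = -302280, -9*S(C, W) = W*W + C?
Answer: -23943610/81 ≈ -2.9560e+5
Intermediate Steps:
S(C, W) = -C/9 - W²/9 (S(C, W) = -(W*W + C)/9 = -(W² + C)/9 = -(C + W²)/9 = -C/9 - W²/9)
q(a) = 2*a*(-486 + a) (q(a) = (-486 + a)*(2*a) = 2*a*(-486 + a))
q(S(B(-5, -3), 8)) + I = 2*(-⅑*(-3) - ⅑*8²)*(-486 + (-⅑*(-3) - ⅑*8²)) - 302280 = 2*(⅓ - ⅑*64)*(-486 + (⅓ - ⅑*64)) - 302280 = 2*(⅓ - 64/9)*(-486 + (⅓ - 64/9)) - 302280 = 2*(-61/9)*(-486 - 61/9) - 302280 = 2*(-61/9)*(-4435/9) - 302280 = 541070/81 - 302280 = -23943610/81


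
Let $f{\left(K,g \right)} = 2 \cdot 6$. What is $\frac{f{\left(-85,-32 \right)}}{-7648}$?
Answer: $- \frac{3}{1912} \approx -0.001569$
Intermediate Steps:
$f{\left(K,g \right)} = 12$
$\frac{f{\left(-85,-32 \right)}}{-7648} = \frac{12}{-7648} = 12 \left(- \frac{1}{7648}\right) = - \frac{3}{1912}$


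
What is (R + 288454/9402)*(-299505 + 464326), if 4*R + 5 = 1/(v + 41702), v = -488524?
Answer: 40755722242353865/8402040888 ≈ 4.8507e+6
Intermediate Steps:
R = -2234111/1787288 (R = -5/4 + 1/(4*(-488524 + 41702)) = -5/4 + (¼)/(-446822) = -5/4 + (¼)*(-1/446822) = -5/4 - 1/1787288 = -2234111/1787288 ≈ -1.2500)
(R + 288454/9402)*(-299505 + 464326) = (-2234111/1787288 + 288454/9402)*(-299505 + 464326) = (-2234111/1787288 + 288454*(1/9402))*164821 = (-2234111/1787288 + 144227/4701)*164821 = (247272630565/8402040888)*164821 = 40755722242353865/8402040888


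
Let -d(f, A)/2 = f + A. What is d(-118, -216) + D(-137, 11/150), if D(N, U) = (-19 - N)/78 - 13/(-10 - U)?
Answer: 39529771/58929 ≈ 670.80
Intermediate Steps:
d(f, A) = -2*A - 2*f (d(f, A) = -2*(f + A) = -2*(A + f) = -2*A - 2*f)
D(N, U) = -19/78 - 13/(-10 - U) - N/78 (D(N, U) = (-19 - N)*(1/78) - 13/(-10 - U) = (-19/78 - N/78) - 13/(-10 - U) = -19/78 - 13/(-10 - U) - N/78)
d(-118, -216) + D(-137, 11/150) = (-2*(-216) - 2*(-118)) + (824 - 209/150 - 10*(-137) - 1*(-137)*11/150)/(78*(10 + 11/150)) = (432 + 236) + (824 - 209/150 + 1370 - 1*(-137)*11*(1/150))/(78*(10 + 11*(1/150))) = 668 + (824 - 19*11/150 + 1370 - 1*(-137)*11/150)/(78*(10 + 11/150)) = 668 + (824 - 209/150 + 1370 + 1507/150)/(78*(1511/150)) = 668 + (1/78)*(150/1511)*(165199/75) = 668 + 165199/58929 = 39529771/58929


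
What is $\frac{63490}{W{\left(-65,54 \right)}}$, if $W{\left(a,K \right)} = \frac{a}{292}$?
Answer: $- \frac{3707816}{13} \approx -2.8522 \cdot 10^{5}$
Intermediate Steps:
$W{\left(a,K \right)} = \frac{a}{292}$ ($W{\left(a,K \right)} = a \frac{1}{292} = \frac{a}{292}$)
$\frac{63490}{W{\left(-65,54 \right)}} = \frac{63490}{\frac{1}{292} \left(-65\right)} = \frac{63490}{- \frac{65}{292}} = 63490 \left(- \frac{292}{65}\right) = - \frac{3707816}{13}$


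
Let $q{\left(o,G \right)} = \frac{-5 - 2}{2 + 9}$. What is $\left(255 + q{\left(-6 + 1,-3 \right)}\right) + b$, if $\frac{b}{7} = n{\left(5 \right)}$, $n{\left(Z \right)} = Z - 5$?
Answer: $\frac{2798}{11} \approx 254.36$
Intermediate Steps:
$q{\left(o,G \right)} = - \frac{7}{11}$
$n{\left(Z \right)} = -5 + Z$
$b = 0$ ($b = 7 \left(-5 + 5\right) = 7 \cdot 0 = 0$)
$\left(255 + q{\left(-6 + 1,-3 \right)}\right) + b = \left(255 - \frac{7}{11}\right) + 0 = \frac{2798}{11} + 0 = \frac{2798}{11}$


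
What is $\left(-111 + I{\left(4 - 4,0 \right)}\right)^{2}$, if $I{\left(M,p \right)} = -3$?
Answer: $12996$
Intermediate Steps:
$\left(-111 + I{\left(4 - 4,0 \right)}\right)^{2} = \left(-111 - 3\right)^{2} = \left(-114\right)^{2} = 12996$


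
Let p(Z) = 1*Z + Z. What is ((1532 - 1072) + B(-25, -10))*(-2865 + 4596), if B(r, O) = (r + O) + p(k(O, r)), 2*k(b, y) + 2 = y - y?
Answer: 732213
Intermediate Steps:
k(b, y) = -1 (k(b, y) = -1 + (y - y)/2 = -1 + (1/2)*0 = -1 + 0 = -1)
p(Z) = 2*Z (p(Z) = Z + Z = 2*Z)
B(r, O) = -2 + O + r (B(r, O) = (r + O) + 2*(-1) = (O + r) - 2 = -2 + O + r)
((1532 - 1072) + B(-25, -10))*(-2865 + 4596) = ((1532 - 1072) + (-2 - 10 - 25))*(-2865 + 4596) = (460 - 37)*1731 = 423*1731 = 732213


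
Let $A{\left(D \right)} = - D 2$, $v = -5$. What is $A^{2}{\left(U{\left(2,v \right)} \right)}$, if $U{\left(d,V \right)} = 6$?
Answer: $144$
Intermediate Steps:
$A{\left(D \right)} = - 2 D$
$A^{2}{\left(U{\left(2,v \right)} \right)} = \left(\left(-2\right) 6\right)^{2} = \left(-12\right)^{2} = 144$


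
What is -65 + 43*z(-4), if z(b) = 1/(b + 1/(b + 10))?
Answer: -1753/23 ≈ -76.217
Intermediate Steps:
z(b) = 1/(b + 1/(10 + b))
-65 + 43*z(-4) = -65 + 43*((10 - 4)/(1 + (-4)² + 10*(-4))) = -65 + 43*(6/(1 + 16 - 40)) = -65 + 43*(6/(-23)) = -65 + 43*(-1/23*6) = -65 + 43*(-6/23) = -65 - 258/23 = -1753/23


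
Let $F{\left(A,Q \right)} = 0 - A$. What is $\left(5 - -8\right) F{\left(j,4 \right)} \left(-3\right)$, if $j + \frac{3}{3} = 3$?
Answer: $78$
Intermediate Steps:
$j = 2$ ($j = -1 + 3 = 2$)
$F{\left(A,Q \right)} = - A$
$\left(5 - -8\right) F{\left(j,4 \right)} \left(-3\right) = \left(5 - -8\right) \left(\left(-1\right) 2\right) \left(-3\right) = \left(5 + 8\right) \left(-2\right) \left(-3\right) = 13 \left(-2\right) \left(-3\right) = \left(-26\right) \left(-3\right) = 78$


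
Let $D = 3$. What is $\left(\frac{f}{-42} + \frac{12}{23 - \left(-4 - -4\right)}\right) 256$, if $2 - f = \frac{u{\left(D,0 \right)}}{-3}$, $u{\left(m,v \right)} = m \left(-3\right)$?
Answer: $\frac{67456}{483} \approx 139.66$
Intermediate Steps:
$u{\left(m,v \right)} = - 3 m$
$f = -1$ ($f = 2 - \frac{\left(-3\right) 3}{-3} = 2 - \left(-9\right) \left(- \frac{1}{3}\right) = 2 - 3 = -1$)
$\left(\frac{f}{-42} + \frac{12}{23 - \left(-4 - -4\right)}\right) 256 = \left(- \frac{1}{-42} + \frac{12}{23 - \left(-4 - -4\right)}\right) 256 = \left(\left(-1\right) \left(- \frac{1}{42}\right) + \frac{12}{23 - \left(-4 + 4\right)}\right) 256 = \left(\frac{1}{42} + \frac{12}{23 - 0}\right) 256 = \left(\frac{1}{42} + \frac{12}{23 + 0}\right) 256 = \left(\frac{1}{42} + \frac{12}{23}\right) 256 = \frac{527}{966} \cdot 256 = \frac{67456}{483}$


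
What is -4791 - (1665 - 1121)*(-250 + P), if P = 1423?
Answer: -642903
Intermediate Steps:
-4791 - (1665 - 1121)*(-250 + P) = -4791 - (1665 - 1121)*(-250 + 1423) = -4791 - 544*1173 = -4791 - 1*638112 = -4791 - 638112 = -642903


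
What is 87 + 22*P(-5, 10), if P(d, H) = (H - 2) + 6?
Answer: 395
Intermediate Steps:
P(d, H) = 4 + H (P(d, H) = (-2 + H) + 6 = 4 + H)
87 + 22*P(-5, 10) = 87 + 22*(4 + 10) = 87 + 22*14 = 87 + 308 = 395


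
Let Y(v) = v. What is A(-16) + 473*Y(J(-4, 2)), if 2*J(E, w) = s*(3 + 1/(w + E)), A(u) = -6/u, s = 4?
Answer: 18923/8 ≈ 2365.4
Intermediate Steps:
J(E, w) = 6 + 2/(E + w) (J(E, w) = (4*(3 + 1/(w + E)))/2 = (4*(3 + 1/(E + w)))/2 = (12 + 4/(E + w))/2 = 6 + 2/(E + w))
A(-16) + 473*Y(J(-4, 2)) = -6/(-16) + 473*(2*(1 + 3*(-4) + 3*2)/(-4 + 2)) = -6*(-1/16) + 473*(2*(1 - 12 + 6)/(-2)) = 3/8 + 473*(2*(-1/2)*(-5)) = 3/8 + 473*5 = 3/8 + 2365 = 18923/8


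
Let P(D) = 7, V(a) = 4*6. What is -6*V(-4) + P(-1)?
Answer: -137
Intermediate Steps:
V(a) = 24
-6*V(-4) + P(-1) = -6*24 + 7 = -144 + 7 = -137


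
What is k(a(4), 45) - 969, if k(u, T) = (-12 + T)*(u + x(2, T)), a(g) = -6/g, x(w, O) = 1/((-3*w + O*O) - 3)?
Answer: -684421/672 ≈ -1018.5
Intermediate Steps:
x(w, O) = 1/(-3 + O² - 3*w) (x(w, O) = 1/((-3*w + O²) - 3) = 1/((O² - 3*w) - 3) = 1/(-3 + O² - 3*w))
k(u, T) = (-12 + T)*(u - 1/(9 - T²)) (k(u, T) = (-12 + T)*(u - 1/(3 - T² + 3*2)) = (-12 + T)*(u - 1/(3 - T² + 6)) = (-12 + T)*(u - 1/(9 - T²)))
k(a(4), 45) - 969 = (-12 + 45 + (-6/4)*(-12 + 45)*(-9 + 45²))/(-9 + 45²) - 969 = (-12 + 45 - 6*¼*33*(-9 + 2025))/(-9 + 2025) - 969 = (-12 + 45 - 3/2*33*2016)/2016 - 969 = (-12 + 45 - 99792)/2016 - 969 = (1/2016)*(-99759) - 969 = -33253/672 - 969 = -684421/672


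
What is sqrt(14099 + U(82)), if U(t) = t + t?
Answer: sqrt(14263) ≈ 119.43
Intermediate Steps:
U(t) = 2*t
sqrt(14099 + U(82)) = sqrt(14099 + 2*82) = sqrt(14099 + 164) = sqrt(14263)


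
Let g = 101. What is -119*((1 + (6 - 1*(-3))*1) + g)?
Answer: -13209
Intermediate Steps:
-119*((1 + (6 - 1*(-3))*1) + g) = -119*((1 + (6 - 1*(-3))*1) + 101) = -119*((1 + (6 + 3)*1) + 101) = -119*((1 + 9*1) + 101) = -119*((1 + 9) + 101) = -119*(10 + 101) = -119*111 = -13209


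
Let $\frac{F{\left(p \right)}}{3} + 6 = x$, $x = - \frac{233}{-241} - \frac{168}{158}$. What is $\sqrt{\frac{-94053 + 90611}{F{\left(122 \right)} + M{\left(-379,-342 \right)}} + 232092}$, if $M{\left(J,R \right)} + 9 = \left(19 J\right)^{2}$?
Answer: $\frac{\sqrt{9048554707614157323776408066}}{197451084215} \approx 481.76$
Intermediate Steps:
$M{\left(J,R \right)} = -9 + 361 J^{2}$ ($M{\left(J,R \right)} = -9 + \left(19 J\right)^{2} = -9 + 361 J^{2}$)
$x = - \frac{1837}{19039}$ ($x = \left(-233\right) \left(- \frac{1}{241}\right) - \frac{84}{79} = \frac{233}{241} - \frac{84}{79} = - \frac{1837}{19039} \approx -0.096486$)
$F{\left(p \right)} = - \frac{348213}{19039}$ ($F{\left(p \right)} = -18 + 3 \left(- \frac{1837}{19039}\right) = -18 - \frac{5511}{19039} = - \frac{348213}{19039}$)
$\sqrt{\frac{-94053 + 90611}{F{\left(122 \right)} + M{\left(-379,-342 \right)}} + 232092} = \sqrt{\frac{-94053 + 90611}{- \frac{348213}{19039} - \left(9 - 361 \left(-379\right)^{2}\right)} + 232092} = \sqrt{- \frac{3442}{- \frac{348213}{19039} + \left(-9 + 361 \cdot 143641\right)} + 232092} = \sqrt{- \frac{3442}{- \frac{348213}{19039} + \left(-9 + 51854401\right)} + 232092} = \sqrt{- \frac{3442}{- \frac{348213}{19039} + 51854392} + 232092} = \sqrt{- \frac{3442}{\frac{987255421075}{19039}} + 232092} = \sqrt{\left(-3442\right) \frac{19039}{987255421075} + 232092} = \sqrt{- \frac{65532238}{987255421075} + 232092} = \sqrt{\frac{229134085122606662}{987255421075}} = \frac{\sqrt{9048554707614157323776408066}}{197451084215}$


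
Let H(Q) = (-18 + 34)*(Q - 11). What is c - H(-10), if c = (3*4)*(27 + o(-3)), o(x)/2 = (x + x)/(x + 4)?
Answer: 516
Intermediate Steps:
H(Q) = -176 + 16*Q (H(Q) = 16*(-11 + Q) = -176 + 16*Q)
o(x) = 4*x/(4 + x) (o(x) = 2*((x + x)/(x + 4)) = 2*((2*x)/(4 + x)) = 2*(2*x/(4 + x)) = 4*x/(4 + x))
c = 180 (c = (3*4)*(27 + 4*(-3)/(4 - 3)) = 12*(27 + 4*(-3)/1) = 12*(27 + 4*(-3)*1) = 12*(27 - 12) = 12*15 = 180)
c - H(-10) = 180 - (-176 + 16*(-10)) = 180 - (-176 - 160) = 180 - 1*(-336) = 180 + 336 = 516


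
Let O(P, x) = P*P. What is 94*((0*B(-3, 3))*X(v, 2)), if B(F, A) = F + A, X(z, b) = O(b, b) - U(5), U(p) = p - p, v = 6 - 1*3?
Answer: 0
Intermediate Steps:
v = 3 (v = 6 - 3 = 3)
U(p) = 0
O(P, x) = P²
X(z, b) = b² (X(z, b) = b² - 1*0 = b² + 0 = b²)
B(F, A) = A + F
94*((0*B(-3, 3))*X(v, 2)) = 94*((0*(3 - 3))*2²) = 94*((0*0)*4) = 94*(0*4) = 94*0 = 0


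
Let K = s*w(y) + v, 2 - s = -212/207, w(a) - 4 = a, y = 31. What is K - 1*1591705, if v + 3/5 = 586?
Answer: -1646699236/1035 ≈ -1.5910e+6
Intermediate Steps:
w(a) = 4 + a
v = 2927/5 (v = -3/5 + 586 = 2927/5 ≈ 585.40)
s = 626/207 (s = 2 - (-212)/207 = 2 - 1*(-212/207) = 2 + 212/207 = 626/207 ≈ 3.0242)
K = 715439/1035 (K = 626*(4 + 31)/207 + 2927/5 = (626/207)*35 + 2927/5 = 21910/207 + 2927/5 = 715439/1035 ≈ 691.25)
K - 1*1591705 = 715439/1035 - 1*1591705 = 715439/1035 - 1591705 = -1646699236/1035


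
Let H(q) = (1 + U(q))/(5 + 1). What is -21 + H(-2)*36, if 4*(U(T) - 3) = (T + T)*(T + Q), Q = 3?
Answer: -3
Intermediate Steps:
U(T) = 3 + T*(3 + T)/2 (U(T) = 3 + ((T + T)*(T + 3))/4 = 3 + ((2*T)*(3 + T))/4 = 3 + (2*T*(3 + T))/4 = 3 + T*(3 + T)/2)
H(q) = ⅔ + q/4 + q²/12 (H(q) = (1 + (3 + q²/2 + 3*q/2))/(5 + 1) = (4 + q²/2 + 3*q/2)/6 = (4 + q²/2 + 3*q/2)*(⅙) = ⅔ + q/4 + q²/12)
-21 + H(-2)*36 = -21 + (⅔ + (¼)*(-2) + (1/12)*(-2)²)*36 = -21 + (⅔ - ½ + (1/12)*4)*36 = -21 + (⅔ - ½ + ⅓)*36 = -21 + (½)*36 = -21 + 18 = -3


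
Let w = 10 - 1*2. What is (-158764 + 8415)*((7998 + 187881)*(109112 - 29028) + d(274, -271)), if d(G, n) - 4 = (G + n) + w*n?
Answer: -2358490434564575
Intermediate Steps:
w = 8 (w = 10 - 2 = 8)
d(G, n) = 4 + G + 9*n (d(G, n) = 4 + ((G + n) + 8*n) = 4 + (G + 9*n) = 4 + G + 9*n)
(-158764 + 8415)*((7998 + 187881)*(109112 - 29028) + d(274, -271)) = (-158764 + 8415)*((7998 + 187881)*(109112 - 29028) + (4 + 274 + 9*(-271))) = -150349*(195879*80084 + (4 + 274 - 2439)) = -150349*(15686773836 - 2161) = -150349*15686771675 = -2358490434564575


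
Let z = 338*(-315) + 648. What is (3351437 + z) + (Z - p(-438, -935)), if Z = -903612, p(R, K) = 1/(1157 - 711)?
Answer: 1044533337/446 ≈ 2.3420e+6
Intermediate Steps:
p(R, K) = 1/446
z = -105822 (z = -106470 + 648 = -105822)
(3351437 + z) + (Z - p(-438, -935)) = (3351437 - 105822) + (-903612 - 1*1/446) = 3245615 + (-903612 - 1/446) = 3245615 - 403010953/446 = 1044533337/446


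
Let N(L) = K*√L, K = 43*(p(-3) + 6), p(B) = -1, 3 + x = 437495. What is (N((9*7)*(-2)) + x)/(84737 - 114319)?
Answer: -218746/14791 - 645*I*√14/29582 ≈ -14.789 - 0.081582*I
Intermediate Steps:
x = 437492 (x = -3 + 437495 = 437492)
K = 215 (K = 43*(-1 + 6) = 43*5 = 215)
N(L) = 215*√L
(N((9*7)*(-2)) + x)/(84737 - 114319) = (215*√((9*7)*(-2)) + 437492)/(84737 - 114319) = (215*√(63*(-2)) + 437492)/(-29582) = (215*√(-126) + 437492)*(-1/29582) = (215*(3*I*√14) + 437492)*(-1/29582) = (645*I*√14 + 437492)*(-1/29582) = (437492 + 645*I*√14)*(-1/29582) = -218746/14791 - 645*I*√14/29582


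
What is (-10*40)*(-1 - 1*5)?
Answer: 2400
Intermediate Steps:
(-10*40)*(-1 - 1*5) = -400*(-1 - 5) = -400*(-6) = 2400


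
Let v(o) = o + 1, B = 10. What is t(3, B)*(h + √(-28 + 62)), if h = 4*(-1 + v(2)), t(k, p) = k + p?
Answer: 104 + 13*√34 ≈ 179.80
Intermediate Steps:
v(o) = 1 + o
h = 8 (h = 4*(-1 + (1 + 2)) = 4*(-1 + 3) = 4*2 = 8)
t(3, B)*(h + √(-28 + 62)) = (3 + 10)*(8 + √(-28 + 62)) = 13*(8 + √34) = 104 + 13*√34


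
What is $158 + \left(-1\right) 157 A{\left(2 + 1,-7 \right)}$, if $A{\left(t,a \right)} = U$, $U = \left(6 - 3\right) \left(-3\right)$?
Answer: $1571$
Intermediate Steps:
$U = -9$ ($U = 3 \left(-3\right) = -9$)
$A{\left(t,a \right)} = -9$
$158 + \left(-1\right) 157 A{\left(2 + 1,-7 \right)} = 158 + \left(-1\right) 157 \left(-9\right) = 158 - -1413 = 158 + 1413 = 1571$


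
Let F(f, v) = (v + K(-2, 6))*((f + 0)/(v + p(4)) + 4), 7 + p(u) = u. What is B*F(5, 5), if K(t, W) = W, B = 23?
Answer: 3289/2 ≈ 1644.5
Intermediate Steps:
p(u) = -7 + u
F(f, v) = (4 + f/(-3 + v))*(6 + v) (F(f, v) = (v + 6)*((f + 0)/(v + (-7 + 4)) + 4) = (6 + v)*(f/(v - 3) + 4) = (6 + v)*(f/(-3 + v) + 4) = (6 + v)*(4 + f/(-3 + v)) = (4 + f/(-3 + v))*(6 + v))
B*F(5, 5) = 23*((-72 + 4*5² + 6*5 + 12*5 + 5*5)/(-3 + 5)) = 23*((-72 + 4*25 + 30 + 60 + 25)/2) = 23*((-72 + 100 + 30 + 60 + 25)/2) = 23*((½)*143) = 23*(143/2) = 3289/2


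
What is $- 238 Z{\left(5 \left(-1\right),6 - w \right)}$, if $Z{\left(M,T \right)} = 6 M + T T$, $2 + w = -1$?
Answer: $-12138$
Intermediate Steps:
$w = -3$ ($w = -2 - 1 = -3$)
$Z{\left(M,T \right)} = T^{2} + 6 M$ ($Z{\left(M,T \right)} = 6 M + T^{2} = T^{2} + 6 M$)
$- 238 Z{\left(5 \left(-1\right),6 - w \right)} = - 238 \left(\left(6 - -3\right)^{2} + 6 \cdot 5 \left(-1\right)\right) = - 238 \left(\left(6 + 3\right)^{2} + 6 \left(-5\right)\right) = - 238 \left(9^{2} - 30\right) = - 238 \left(81 - 30\right) = \left(-238\right) 51 = -12138$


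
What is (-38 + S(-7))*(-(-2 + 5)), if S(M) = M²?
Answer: -33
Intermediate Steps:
(-38 + S(-7))*(-(-2 + 5)) = (-38 + (-7)²)*(-(-2 + 5)) = (-38 + 49)*(-1*3) = 11*(-3) = -33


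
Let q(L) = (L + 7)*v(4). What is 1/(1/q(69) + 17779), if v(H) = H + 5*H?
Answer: 1824/32428897 ≈ 5.6246e-5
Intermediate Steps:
v(H) = 6*H
q(L) = 168 + 24*L (q(L) = (L + 7)*(6*4) = (7 + L)*24 = 168 + 24*L)
1/(1/q(69) + 17779) = 1/(1/(168 + 24*69) + 17779) = 1/(1/(168 + 1656) + 17779) = 1/(1/1824 + 17779) = 1/(32428897/1824) = 1824/32428897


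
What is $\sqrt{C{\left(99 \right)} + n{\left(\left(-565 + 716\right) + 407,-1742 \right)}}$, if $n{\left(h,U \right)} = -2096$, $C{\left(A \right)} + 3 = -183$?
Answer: $i \sqrt{2282} \approx 47.77 i$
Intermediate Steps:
$C{\left(A \right)} = -186$ ($C{\left(A \right)} = -3 - 183 = -186$)
$\sqrt{C{\left(99 \right)} + n{\left(\left(-565 + 716\right) + 407,-1742 \right)}} = \sqrt{-186 - 2096} = \sqrt{-2282} = i \sqrt{2282}$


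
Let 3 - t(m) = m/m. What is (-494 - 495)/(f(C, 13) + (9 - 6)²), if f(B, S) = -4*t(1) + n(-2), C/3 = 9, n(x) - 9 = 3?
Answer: -989/13 ≈ -76.077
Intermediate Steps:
n(x) = 12 (n(x) = 9 + 3 = 12)
C = 27 (C = 3*9 = 27)
t(m) = 2 (t(m) = 3 - m/m = 3 - 1*1 = 3 - 1 = 2)
f(B, S) = 4 (f(B, S) = -4*2 + 12 = -8 + 12 = 4)
(-494 - 495)/(f(C, 13) + (9 - 6)²) = (-494 - 495)/(4 + (9 - 6)²) = -989/(4 + 3²) = -989/(4 + 9) = -989/13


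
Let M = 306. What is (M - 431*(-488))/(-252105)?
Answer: -210634/252105 ≈ -0.83550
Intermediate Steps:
(M - 431*(-488))/(-252105) = (306 - 431*(-488))/(-252105) = (306 + 210328)*(-1/252105) = 210634*(-1/252105) = -210634/252105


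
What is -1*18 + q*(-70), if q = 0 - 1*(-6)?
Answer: -438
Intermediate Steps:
q = 6 (q = 0 + 6 = 6)
-1*18 + q*(-70) = -1*18 + 6*(-70) = -18 - 420 = -438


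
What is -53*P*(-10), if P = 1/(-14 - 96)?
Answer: -53/11 ≈ -4.8182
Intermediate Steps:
P = -1/110 (P = 1/(-110) = -1/110 ≈ -0.0090909)
-53*P*(-10) = -53*(-1/110)*(-10) = (53/110)*(-10) = -53/11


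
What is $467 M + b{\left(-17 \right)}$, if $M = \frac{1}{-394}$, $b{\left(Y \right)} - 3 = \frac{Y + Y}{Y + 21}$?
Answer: $- \frac{1317}{197} \approx -6.6853$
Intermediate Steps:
$b{\left(Y \right)} = 3 + \frac{2 Y}{21 + Y}$ ($b{\left(Y \right)} = 3 + \frac{Y + Y}{Y + 21} = 3 + \frac{2 Y}{21 + Y}$)
$M = - \frac{1}{394} \approx -0.0025381$
$467 M + b{\left(-17 \right)} = 467 \left(- \frac{1}{394}\right) + \frac{63 + 5 \left(-17\right)}{21 - 17} = - \frac{467}{394} + \frac{63 - 85}{4} = - \frac{467}{394} + \frac{1}{4} \left(-22\right) = - \frac{467}{394} - \frac{11}{2} = - \frac{1317}{197}$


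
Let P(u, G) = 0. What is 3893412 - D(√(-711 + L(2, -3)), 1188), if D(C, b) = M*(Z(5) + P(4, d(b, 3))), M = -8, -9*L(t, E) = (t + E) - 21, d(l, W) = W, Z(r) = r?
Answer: 3893452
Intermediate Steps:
L(t, E) = 7/3 - E/9 - t/9 (L(t, E) = -((t + E) - 21)/9 = -((E + t) - 21)/9 = -(-21 + E + t)/9 = 7/3 - E/9 - t/9)
D(C, b) = -40 (D(C, b) = -8*(5 + 0) = -8*5 = -40)
3893412 - D(√(-711 + L(2, -3)), 1188) = 3893412 - 1*(-40) = 3893412 + 40 = 3893452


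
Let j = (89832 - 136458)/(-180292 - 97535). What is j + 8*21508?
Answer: 15934690518/92609 ≈ 1.7206e+5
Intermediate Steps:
j = 15542/92609 (j = -46626/(-277827) = -46626*(-1/277827) = 15542/92609 ≈ 0.16782)
j + 8*21508 = 15542/92609 + 8*21508 = 15542/92609 + 172064 = 15934690518/92609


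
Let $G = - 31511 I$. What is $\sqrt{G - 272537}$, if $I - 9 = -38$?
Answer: $\sqrt{641282} \approx 800.8$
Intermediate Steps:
$I = -29$ ($I = 9 - 38 = -29$)
$G = 913819$ ($G = \left(-31511\right) \left(-29\right) = 913819$)
$\sqrt{G - 272537} = \sqrt{913819 - 272537} = \sqrt{641282}$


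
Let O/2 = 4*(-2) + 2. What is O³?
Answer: -1728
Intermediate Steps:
O = -12 (O = 2*(4*(-2) + 2) = 2*(-8 + 2) = 2*(-6) = -12)
O³ = (-12)³ = -1728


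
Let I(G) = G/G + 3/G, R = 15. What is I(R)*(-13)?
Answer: -78/5 ≈ -15.600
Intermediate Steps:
I(G) = 1 + 3/G
I(R)*(-13) = ((3 + 15)/15)*(-13) = ((1/15)*18)*(-13) = (6/5)*(-13) = -78/5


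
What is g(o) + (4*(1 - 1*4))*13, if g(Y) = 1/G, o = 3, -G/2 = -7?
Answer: -2183/14 ≈ -155.93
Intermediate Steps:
G = 14 (G = -2*(-7) = 14)
g(Y) = 1/14
g(o) + (4*(1 - 1*4))*13 = 1/14 + (4*(1 - 1*4))*13 = 1/14 + (4*(1 - 4))*13 = 1/14 + (4*(-3))*13 = 1/14 - 12*13 = 1/14 - 156 = -2183/14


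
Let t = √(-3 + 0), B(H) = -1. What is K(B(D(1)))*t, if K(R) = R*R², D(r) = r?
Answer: -I*√3 ≈ -1.732*I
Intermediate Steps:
t = I*√3 (t = √(-3) = I*√3 ≈ 1.732*I)
K(R) = R³
K(B(D(1)))*t = (-1)³*(I*√3) = -I*√3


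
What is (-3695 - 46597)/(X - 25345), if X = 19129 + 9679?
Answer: -50292/3463 ≈ -14.523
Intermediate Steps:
X = 28808
(-3695 - 46597)/(X - 25345) = (-3695 - 46597)/(28808 - 25345) = -50292/3463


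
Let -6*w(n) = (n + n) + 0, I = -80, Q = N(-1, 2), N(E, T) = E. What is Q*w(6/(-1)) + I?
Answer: -82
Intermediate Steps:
Q = -1
w(n) = -n/3 (w(n) = -((n + n) + 0)/6 = -(2*n + 0)/6 = -n/3)
Q*w(6/(-1)) + I = -(-1)*6/(-1)/3 - 80 = -(-1)*6*(-1)/3 - 80 = -(-1)*(-6)/3 - 80 = -1*2 - 80 = -2 - 80 = -82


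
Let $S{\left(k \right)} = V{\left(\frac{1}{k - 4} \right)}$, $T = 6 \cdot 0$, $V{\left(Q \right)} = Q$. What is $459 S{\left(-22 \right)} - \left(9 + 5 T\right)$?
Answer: $- \frac{693}{26} \approx -26.654$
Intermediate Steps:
$T = 0$
$S{\left(k \right)} = \frac{1}{-4 + k}$ ($S{\left(k \right)} = \frac{1}{k - 4} = \frac{1}{-4 + k}$)
$459 S{\left(-22 \right)} - \left(9 + 5 T\right) = \frac{459}{-4 - 22} - 9 = \frac{459}{-26} + \left(-9 + 0\right) = 459 \left(- \frac{1}{26}\right) - 9 = - \frac{459}{26} - 9 = - \frac{693}{26}$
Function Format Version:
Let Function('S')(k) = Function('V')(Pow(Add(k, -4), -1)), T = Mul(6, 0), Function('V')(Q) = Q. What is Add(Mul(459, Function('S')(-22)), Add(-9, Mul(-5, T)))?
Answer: Rational(-693, 26) ≈ -26.654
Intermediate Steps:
T = 0
Function('S')(k) = Pow(Add(-4, k), -1) (Function('S')(k) = Pow(Add(k, -4), -1) = Pow(Add(-4, k), -1))
Add(Mul(459, Function('S')(-22)), Add(-9, Mul(-5, T))) = Add(Mul(459, Pow(Add(-4, -22), -1)), Add(-9, Mul(-5, 0))) = Add(Mul(459, Pow(-26, -1)), Add(-9, 0)) = Add(Mul(459, Rational(-1, 26)), -9) = Add(Rational(-459, 26), -9) = Rational(-693, 26)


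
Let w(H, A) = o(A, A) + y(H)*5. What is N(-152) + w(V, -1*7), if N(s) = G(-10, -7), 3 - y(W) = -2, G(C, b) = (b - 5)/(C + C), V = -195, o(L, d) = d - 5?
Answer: 68/5 ≈ 13.600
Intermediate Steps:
o(L, d) = -5 + d
G(C, b) = (-5 + b)/(2*C) (G(C, b) = (-5 + b)/((2*C)) = (-5 + b)*(1/(2*C)) = (-5 + b)/(2*C))
y(W) = 5 (y(W) = 3 - 1*(-2) = 3 + 2 = 5)
w(H, A) = 20 + A (w(H, A) = (-5 + A) + 5*5 = (-5 + A) + 25 = 20 + A)
N(s) = ⅗ (N(s) = (½)*(-5 - 7)/(-10) = (½)*(-⅒)*(-12) = ⅗)
N(-152) + w(V, -1*7) = ⅗ + (20 - 1*7) = ⅗ + (20 - 7) = ⅗ + 13 = 68/5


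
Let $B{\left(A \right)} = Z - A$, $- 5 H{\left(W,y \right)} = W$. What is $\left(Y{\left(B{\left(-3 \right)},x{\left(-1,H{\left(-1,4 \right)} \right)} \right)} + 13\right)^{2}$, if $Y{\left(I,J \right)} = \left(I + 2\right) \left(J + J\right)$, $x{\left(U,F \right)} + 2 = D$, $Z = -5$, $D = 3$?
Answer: $169$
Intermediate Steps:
$H{\left(W,y \right)} = - \frac{W}{5}$
$B{\left(A \right)} = -5 - A$
$x{\left(U,F \right)} = 1$ ($x{\left(U,F \right)} = -2 + 3 = 1$)
$Y{\left(I,J \right)} = 2 J \left(2 + I\right)$ ($Y{\left(I,J \right)} = \left(2 + I\right) 2 J = 2 J \left(2 + I\right)$)
$\left(Y{\left(B{\left(-3 \right)},x{\left(-1,H{\left(-1,4 \right)} \right)} \right)} + 13\right)^{2} = \left(2 \cdot 1 \left(2 - 2\right) + 13\right)^{2} = \left(2 \cdot 1 \cdot 0 + 13\right)^{2} = \left(0 + 13\right)^{2} = 13^{2} = 169$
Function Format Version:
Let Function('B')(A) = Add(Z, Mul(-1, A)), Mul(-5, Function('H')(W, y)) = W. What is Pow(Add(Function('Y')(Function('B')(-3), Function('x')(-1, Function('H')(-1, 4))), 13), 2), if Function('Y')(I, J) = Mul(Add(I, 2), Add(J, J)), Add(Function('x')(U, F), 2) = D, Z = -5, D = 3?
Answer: 169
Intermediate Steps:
Function('H')(W, y) = Mul(Rational(-1, 5), W)
Function('B')(A) = Add(-5, Mul(-1, A))
Function('x')(U, F) = 1 (Function('x')(U, F) = Add(-2, 3) = 1)
Function('Y')(I, J) = Mul(2, J, Add(2, I)) (Function('Y')(I, J) = Mul(Add(2, I), Mul(2, J)) = Mul(2, J, Add(2, I)))
Pow(Add(Function('Y')(Function('B')(-3), Function('x')(-1, Function('H')(-1, 4))), 13), 2) = Pow(Add(Mul(2, 1, Add(2, Add(-5, Mul(-1, -3)))), 13), 2) = Pow(Add(Mul(2, 1, Add(2, Add(-5, 3))), 13), 2) = Pow(Add(Mul(2, 1, Add(2, -2)), 13), 2) = Pow(Add(Mul(2, 1, 0), 13), 2) = Pow(Add(0, 13), 2) = Pow(13, 2) = 169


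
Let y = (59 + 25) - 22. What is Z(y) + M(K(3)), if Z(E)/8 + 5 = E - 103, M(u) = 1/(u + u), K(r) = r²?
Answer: -6623/18 ≈ -367.94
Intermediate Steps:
y = 62 (y = 84 - 22 = 62)
M(u) = 1/(2*u)
Z(E) = -864 + 8*E (Z(E) = -40 + 8*(E - 103) = -40 + 8*(-103 + E) = -40 + (-824 + 8*E) = -864 + 8*E)
Z(y) + M(K(3)) = (-864 + 8*62) + 1/(2*(3²)) = (-864 + 496) + (½)/9 = -368 + (½)*(⅑) = -368 + 1/18 = -6623/18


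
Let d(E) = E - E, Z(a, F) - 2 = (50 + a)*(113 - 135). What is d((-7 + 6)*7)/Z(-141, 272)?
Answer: 0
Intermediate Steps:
Z(a, F) = -1098 - 22*a (Z(a, F) = 2 + (50 + a)*(113 - 135) = 2 + (50 + a)*(-22) = 2 + (-1100 - 22*a) = -1098 - 22*a)
d(E) = 0
d((-7 + 6)*7)/Z(-141, 272) = 0/(-1098 - 22*(-141)) = 0/(-1098 + 3102) = 0/2004 = 0*(1/2004) = 0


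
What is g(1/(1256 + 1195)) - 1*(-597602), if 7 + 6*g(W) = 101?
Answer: 1792853/3 ≈ 5.9762e+5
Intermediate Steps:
g(W) = 47/3 (g(W) = -7/6 + (1/6)*101 = -7/6 + 101/6 = 47/3)
g(1/(1256 + 1195)) - 1*(-597602) = 47/3 - 1*(-597602) = 47/3 + 597602 = 1792853/3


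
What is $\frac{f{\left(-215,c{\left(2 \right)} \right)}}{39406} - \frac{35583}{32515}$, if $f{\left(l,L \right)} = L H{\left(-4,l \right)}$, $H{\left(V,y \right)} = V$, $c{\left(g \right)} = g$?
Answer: $- \frac{701221909}{640643045} \approx -1.0946$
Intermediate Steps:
$f{\left(l,L \right)} = - 4 L$ ($f{\left(l,L \right)} = L \left(-4\right) = - 4 L$)
$\frac{f{\left(-215,c{\left(2 \right)} \right)}}{39406} - \frac{35583}{32515} = \frac{\left(-4\right) 2}{39406} - \frac{35583}{32515} = \left(-8\right) \frac{1}{39406} - \frac{35583}{32515} = - \frac{4}{19703} - \frac{35583}{32515} = - \frac{701221909}{640643045}$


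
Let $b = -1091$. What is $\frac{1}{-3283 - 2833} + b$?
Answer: $- \frac{6672557}{6116} \approx -1091.0$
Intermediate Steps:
$\frac{1}{-3283 - 2833} + b = \frac{1}{-3283 - 2833} - 1091 = \frac{1}{-6116} - 1091 = - \frac{1}{6116} - 1091 = - \frac{6672557}{6116}$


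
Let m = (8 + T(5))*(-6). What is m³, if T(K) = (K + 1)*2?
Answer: -1728000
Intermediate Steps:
T(K) = 2 + 2*K (T(K) = (1 + K)*2 = 2 + 2*K)
m = -120 (m = (8 + (2 + 2*5))*(-6) = (8 + (2 + 10))*(-6) = (8 + 12)*(-6) = 20*(-6) = -120)
m³ = (-120)³ = -1728000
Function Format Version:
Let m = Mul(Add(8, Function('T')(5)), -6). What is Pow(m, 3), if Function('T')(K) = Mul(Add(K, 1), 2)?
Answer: -1728000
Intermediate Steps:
Function('T')(K) = Add(2, Mul(2, K)) (Function('T')(K) = Mul(Add(1, K), 2) = Add(2, Mul(2, K)))
m = -120 (m = Mul(Add(8, Add(2, Mul(2, 5))), -6) = Mul(Add(8, Add(2, 10)), -6) = Mul(Add(8, 12), -6) = Mul(20, -6) = -120)
Pow(m, 3) = Pow(-120, 3) = -1728000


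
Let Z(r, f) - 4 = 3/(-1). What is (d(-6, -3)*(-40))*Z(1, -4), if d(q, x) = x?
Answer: 120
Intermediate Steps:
Z(r, f) = 1 (Z(r, f) = 4 + 3/(-1) = 4 + 3*(-1) = 4 - 3 = 1)
(d(-6, -3)*(-40))*Z(1, -4) = -3*(-40)*1 = 120*1 = 120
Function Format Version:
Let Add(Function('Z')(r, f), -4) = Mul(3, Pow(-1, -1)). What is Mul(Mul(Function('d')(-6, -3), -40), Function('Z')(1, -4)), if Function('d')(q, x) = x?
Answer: 120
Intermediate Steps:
Function('Z')(r, f) = 1 (Function('Z')(r, f) = Add(4, Mul(3, Pow(-1, -1))) = Add(4, Mul(3, -1)) = Add(4, -3) = 1)
Mul(Mul(Function('d')(-6, -3), -40), Function('Z')(1, -4)) = Mul(Mul(-3, -40), 1) = Mul(120, 1) = 120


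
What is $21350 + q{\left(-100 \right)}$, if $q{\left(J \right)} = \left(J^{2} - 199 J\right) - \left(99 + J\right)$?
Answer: $51251$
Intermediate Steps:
$q{\left(J \right)} = -99 + J^{2} - 200 J$
$21350 + q{\left(-100 \right)} = 21350 - \left(-19901 - 10000\right) = 21350 + \left(-99 + 10000 + 20000\right) = 21350 + 29901 = 51251$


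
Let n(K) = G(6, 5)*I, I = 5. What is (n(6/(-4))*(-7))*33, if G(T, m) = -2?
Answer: 2310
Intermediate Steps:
n(K) = -10 (n(K) = -2*5 = -10)
(n(6/(-4))*(-7))*33 = -10*(-7)*33 = 70*33 = 2310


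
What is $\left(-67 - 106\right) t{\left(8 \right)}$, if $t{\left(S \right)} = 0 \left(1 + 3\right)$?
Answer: $0$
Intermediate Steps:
$t{\left(S \right)} = 0$ ($t{\left(S \right)} = 0 \cdot 4 = 0$)
$\left(-67 - 106\right) t{\left(8 \right)} = \left(-67 - 106\right) 0 = \left(-173\right) 0 = 0$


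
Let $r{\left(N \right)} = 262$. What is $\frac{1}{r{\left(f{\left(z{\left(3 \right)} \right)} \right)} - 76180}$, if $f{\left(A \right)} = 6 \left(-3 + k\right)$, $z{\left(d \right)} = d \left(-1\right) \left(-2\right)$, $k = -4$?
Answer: $- \frac{1}{75918} \approx -1.3172 \cdot 10^{-5}$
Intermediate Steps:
$z{\left(d \right)} = 2 d$ ($z{\left(d \right)} = - d \left(-2\right) = 2 d$)
$f{\left(A \right)} = -42$ ($f{\left(A \right)} = 6 \left(-3 - 4\right) = 6 \left(-7\right) = -42$)
$\frac{1}{r{\left(f{\left(z{\left(3 \right)} \right)} \right)} - 76180} = \frac{1}{262 - 76180} = \frac{1}{-75918} = - \frac{1}{75918}$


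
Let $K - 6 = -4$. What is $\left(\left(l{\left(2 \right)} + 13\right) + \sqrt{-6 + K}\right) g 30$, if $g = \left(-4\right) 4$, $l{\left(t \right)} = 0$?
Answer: $-6240 - 960 i \approx -6240.0 - 960.0 i$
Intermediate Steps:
$K = 2$ ($K = 6 - 4 = 2$)
$g = -16$
$\left(\left(l{\left(2 \right)} + 13\right) + \sqrt{-6 + K}\right) g 30 = \left(\left(0 + 13\right) + \sqrt{-6 + 2}\right) \left(-16\right) 30 = \left(13 + \sqrt{-4}\right) \left(-16\right) 30 = \left(13 + 2 i\right) \left(-16\right) 30 = \left(-208 - 32 i\right) 30 = -6240 - 960 i$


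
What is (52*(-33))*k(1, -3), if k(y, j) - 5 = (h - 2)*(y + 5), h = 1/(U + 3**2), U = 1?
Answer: 54912/5 ≈ 10982.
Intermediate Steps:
h = 1/10 (h = 1/(1 + 3**2) = 1/(1 + 9) = 1/10 ≈ 0.10000)
k(y, j) = -9/2 - 19*y/10 (k(y, j) = 5 + (1/10 - 2)*(y + 5) = 5 - 19*(5 + y)/10 = 5 + (-19/2 - 19*y/10) = -9/2 - 19*y/10)
(52*(-33))*k(1, -3) = (52*(-33))*(-9/2 - 19/10*1) = -1716*(-9/2 - 19/10) = -1716*(-32/5) = 54912/5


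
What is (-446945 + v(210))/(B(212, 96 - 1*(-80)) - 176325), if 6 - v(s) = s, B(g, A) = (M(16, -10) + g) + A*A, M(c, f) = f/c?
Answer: 3577192/1161101 ≈ 3.0809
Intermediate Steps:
B(g, A) = -5/8 + g + A² (B(g, A) = (-10/16 + g) + A*A = (-10*1/16 + g) + A² = (-5/8 + g) + A² = -5/8 + g + A²)
v(s) = 6 - s
(-446945 + v(210))/(B(212, 96 - 1*(-80)) - 176325) = (-446945 + (6 - 1*210))/((-5/8 + 212 + (96 - 1*(-80))²) - 176325) = (-446945 + (6 - 210))/((-5/8 + 212 + (96 + 80)²) - 176325) = (-446945 - 204)/((-5/8 + 212 + 176²) - 176325) = -447149/((-5/8 + 212 + 30976) - 176325) = -447149/(249499/8 - 176325) = -447149/(-1161101/8) = -447149*(-8/1161101) = 3577192/1161101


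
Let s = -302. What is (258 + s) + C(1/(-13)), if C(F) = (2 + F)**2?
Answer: -6811/169 ≈ -40.302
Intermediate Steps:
(258 + s) + C(1/(-13)) = (258 - 302) + (2 + 1/(-13))**2 = -44 + (2 - 1/13)**2 = -44 + (25/13)**2 = -44 + 625/169 = -6811/169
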